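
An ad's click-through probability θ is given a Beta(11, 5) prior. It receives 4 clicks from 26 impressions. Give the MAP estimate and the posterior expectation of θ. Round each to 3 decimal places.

Posterior: Beta(11+4, 5+22) = Beta(15, 27).
Mode = (15−1)/(15+27−2) = 14/40 = 0.350.
Mean = 15/(15+27) = 15/42 = 0.357.

MAP: 0.350. Posterior mean: 0.357.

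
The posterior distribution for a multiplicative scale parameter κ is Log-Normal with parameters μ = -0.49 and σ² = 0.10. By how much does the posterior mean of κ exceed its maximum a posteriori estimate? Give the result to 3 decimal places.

0.090

Mode = exp(μ − σ²) = exp(-0.59) = 0.554.
Mean = exp(μ + σ²/2) = exp(-0.440) = 0.644.
Difference = 0.644 − 0.554 = 0.090.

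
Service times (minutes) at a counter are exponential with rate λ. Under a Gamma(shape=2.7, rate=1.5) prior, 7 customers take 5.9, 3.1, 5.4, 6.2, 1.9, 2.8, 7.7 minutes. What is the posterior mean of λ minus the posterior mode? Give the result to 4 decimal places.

0.0290

Σ times = 33.0. Posterior: Gamma(shape = 2.7+7 = 9.7, rate = 1.5+33.0 = 34.5).
Mode = (α−1)/β = 8.7/34.5 = 0.2522.
Mean = α/β = 9.7/34.5 = 0.2812.
Difference = 0.2812 − 0.2522 = 0.0290.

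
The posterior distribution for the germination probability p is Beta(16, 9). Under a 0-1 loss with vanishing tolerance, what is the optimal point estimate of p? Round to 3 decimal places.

0.652

Mode = (16−1)/(16+9−2) = 15/23 = 0.652.
Mean = 16/(16+9) = 16/25 = 0.640.
This is the posterior mode — the MAP estimate.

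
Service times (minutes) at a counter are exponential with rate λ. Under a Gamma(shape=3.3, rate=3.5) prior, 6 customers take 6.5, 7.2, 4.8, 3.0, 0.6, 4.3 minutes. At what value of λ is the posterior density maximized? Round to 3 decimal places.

Σ times = 26.4. Posterior: Gamma(shape = 3.3+6 = 9.3, rate = 3.5+26.4 = 29.9).
Mode = (α−1)/β = 8.3/29.9 = 0.278.
Mean = α/β = 9.3/29.9 = 0.311.
This is the posterior mode — the MAP estimate.

0.278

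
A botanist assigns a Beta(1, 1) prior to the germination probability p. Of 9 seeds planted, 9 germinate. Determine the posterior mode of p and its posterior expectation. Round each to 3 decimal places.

posterior mode = 1.000, posterior expectation = 0.909

Posterior: Beta(1+9, 1+0) = Beta(10, 1).
Since β = 1 ≤ 1 and α > 1, the Beta density is monotone increasing on [0,1]; the mode is at 1.
Mean = 10/(10+1) = 0.909.
The posterior is left-skewed, so the mode exceeds the mean.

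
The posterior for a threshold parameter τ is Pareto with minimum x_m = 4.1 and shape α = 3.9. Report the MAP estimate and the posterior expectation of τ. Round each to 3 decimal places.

MAP: 4.100. Posterior mean: 5.514.

The Pareto density is strictly decreasing on [x_m, ∞), so the mode is x_m = 4.100.
Mean = α·x_m/(α−1) = 3.9·4.1/2.9 = 5.514.
Right-skewed posterior ⇒ mode < mean.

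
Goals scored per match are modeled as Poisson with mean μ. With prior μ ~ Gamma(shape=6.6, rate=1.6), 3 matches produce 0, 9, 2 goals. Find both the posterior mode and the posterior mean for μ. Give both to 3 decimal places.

Σ counts = 11. Posterior: Gamma(shape = 6.6+11 = 17.6, rate = 1.6+3 = 4.6).
Mode = (α−1)/β = 16.6/4.6 = 3.609.
Mean = α/β = 17.6/4.6 = 3.826.
Right-skewed posterior ⇒ mode < mean.

μ_MAP = 3.609, E[μ|data] = 3.826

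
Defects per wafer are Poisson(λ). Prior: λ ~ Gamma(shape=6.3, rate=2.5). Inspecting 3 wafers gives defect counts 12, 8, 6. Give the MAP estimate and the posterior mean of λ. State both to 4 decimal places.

Σ counts = 26. Posterior: Gamma(shape = 6.3+26 = 32.3, rate = 2.5+3 = 5.5).
Mode = (α−1)/β = 31.3/5.5 = 5.6909.
Mean = α/β = 32.3/5.5 = 5.8727.
Mean > mode: the posterior has a right tail.

MAP = 5.6909; posterior mean = 5.8727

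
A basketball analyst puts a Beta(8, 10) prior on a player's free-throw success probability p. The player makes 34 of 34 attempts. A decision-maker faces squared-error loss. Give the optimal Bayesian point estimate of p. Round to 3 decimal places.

0.808

Posterior: Beta(8+34, 10+0) = Beta(42, 10).
Mode = (42−1)/(42+10−2) = 41/50 = 0.820.
Mean = 42/(42+10) = 42/52 = 0.808.
Squared-error loss ⇒ the optimal estimator is the posterior mean.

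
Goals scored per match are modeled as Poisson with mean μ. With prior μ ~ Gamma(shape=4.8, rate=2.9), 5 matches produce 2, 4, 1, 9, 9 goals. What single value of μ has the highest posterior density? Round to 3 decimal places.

3.646

Σ counts = 25. Posterior: Gamma(shape = 4.8+25 = 29.8, rate = 2.9+5 = 7.9).
Mode = (α−1)/β = 28.8/7.9 = 3.646.
Mean = α/β = 29.8/7.9 = 3.772.
This is the posterior mode — the MAP estimate.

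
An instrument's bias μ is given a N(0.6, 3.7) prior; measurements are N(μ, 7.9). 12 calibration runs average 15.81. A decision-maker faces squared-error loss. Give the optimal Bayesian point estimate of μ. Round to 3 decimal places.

Posterior for μ is Normal. Precision-weighted mean: (1/3.7·0.6 + 12/7.9·15.81) / (1/3.7 + 12/7.9) = 13.513.
A Normal posterior is symmetric, so mode = mean.
Squared-error loss ⇒ the optimal estimator is the posterior mean.

13.513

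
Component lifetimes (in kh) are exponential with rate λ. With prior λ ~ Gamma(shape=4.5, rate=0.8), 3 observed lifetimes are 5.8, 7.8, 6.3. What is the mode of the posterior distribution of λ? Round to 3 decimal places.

0.314

Σ times = 19.9. Posterior: Gamma(shape = 4.5+3 = 7.5, rate = 0.8+19.9 = 20.7).
Mode = (α−1)/β = 6.5/20.7 = 0.314.
Mean = α/β = 7.5/20.7 = 0.362.
This is the posterior mode — the MAP estimate.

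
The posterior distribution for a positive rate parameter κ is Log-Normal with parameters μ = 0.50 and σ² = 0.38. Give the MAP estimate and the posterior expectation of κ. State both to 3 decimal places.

MAP: 1.127. Posterior mean: 1.994.

Mode = exp(μ − σ²) = exp(0.12) = 1.127.
Mean = exp(μ + σ²/2) = exp(0.690) = 1.994.
Right-skewed posterior ⇒ mode < mean.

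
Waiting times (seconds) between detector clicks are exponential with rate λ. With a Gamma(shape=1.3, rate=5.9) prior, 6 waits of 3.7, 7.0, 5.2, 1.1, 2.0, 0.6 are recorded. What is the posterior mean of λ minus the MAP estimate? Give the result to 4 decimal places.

0.0392

Σ times = 19.6. Posterior: Gamma(shape = 1.3+6 = 7.3, rate = 5.9+19.6 = 25.5).
Mode = (α−1)/β = 6.3/25.5 = 0.2471.
Mean = α/β = 7.3/25.5 = 0.2863.
Difference = 0.2863 − 0.2471 = 0.0392.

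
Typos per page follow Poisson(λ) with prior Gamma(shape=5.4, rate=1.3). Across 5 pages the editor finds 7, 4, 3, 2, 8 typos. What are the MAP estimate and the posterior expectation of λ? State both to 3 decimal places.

λ_MAP = 4.508, E[λ|data] = 4.667

Σ counts = 24. Posterior: Gamma(shape = 5.4+24 = 29.4, rate = 1.3+5 = 6.3).
Mode = (α−1)/β = 28.4/6.3 = 4.508.
Mean = α/β = 29.4/6.3 = 4.667.
Mean > mode: the posterior has a right tail.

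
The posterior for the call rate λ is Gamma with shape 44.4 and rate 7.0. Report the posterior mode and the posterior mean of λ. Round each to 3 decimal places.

posterior mode = 6.200, posterior mean = 6.343

Mode = (α−1)/β = 43.4/7.0 = 6.200.
Mean = α/β = 44.4/7.0 = 6.343.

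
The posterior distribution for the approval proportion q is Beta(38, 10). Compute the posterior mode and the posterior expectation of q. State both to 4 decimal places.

MAP = 0.8043; posterior mean = 0.7917

Mode = (38−1)/(38+10−2) = 37/46 = 0.8043.
Mean = 38/(38+10) = 38/48 = 0.7917.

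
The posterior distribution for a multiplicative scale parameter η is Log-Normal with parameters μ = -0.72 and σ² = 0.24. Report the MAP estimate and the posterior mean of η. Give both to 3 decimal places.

MAP = 0.383; posterior mean = 0.549

Mode = exp(μ − σ²) = exp(-0.96) = 0.383.
Mean = exp(μ + σ²/2) = exp(-0.600) = 0.549.
The posterior is right-skewed, so the mean exceeds the mode.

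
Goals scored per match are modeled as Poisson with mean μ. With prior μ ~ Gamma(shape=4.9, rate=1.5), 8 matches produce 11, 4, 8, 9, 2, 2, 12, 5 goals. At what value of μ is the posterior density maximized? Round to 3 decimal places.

Σ counts = 53. Posterior: Gamma(shape = 4.9+53 = 57.9, rate = 1.5+8 = 9.5).
Mode = (α−1)/β = 56.9/9.5 = 5.989.
Mean = α/β = 57.9/9.5 = 6.095.
This is the posterior mode — the MAP estimate.

5.989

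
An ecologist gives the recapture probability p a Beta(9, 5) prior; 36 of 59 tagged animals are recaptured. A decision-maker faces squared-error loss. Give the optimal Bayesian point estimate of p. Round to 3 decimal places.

0.616

Posterior: Beta(9+36, 5+23) = Beta(45, 28).
Mode = (45−1)/(45+28−2) = 44/71 = 0.620.
Mean = 45/(45+28) = 45/73 = 0.616.
Squared-error loss ⇒ the optimal estimator is the posterior mean.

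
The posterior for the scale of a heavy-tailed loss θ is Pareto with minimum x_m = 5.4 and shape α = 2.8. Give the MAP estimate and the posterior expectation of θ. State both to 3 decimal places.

The Pareto density is strictly decreasing on [x_m, ∞), so the mode is x_m = 5.400.
Mean = α·x_m/(α−1) = 2.8·5.4/1.8 = 8.400.
The posterior is right-skewed, so the mean exceeds the mode.

MAP: 5.400. Posterior mean: 8.400.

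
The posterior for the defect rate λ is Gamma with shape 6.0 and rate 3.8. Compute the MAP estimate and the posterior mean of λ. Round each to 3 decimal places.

MAP = 1.316, posterior mean = 1.579

Mode = (α−1)/β = 5.0/3.8 = 1.316.
Mean = α/β = 6.0/3.8 = 1.579.
The mean is pulled above the mode by the posterior's right skew.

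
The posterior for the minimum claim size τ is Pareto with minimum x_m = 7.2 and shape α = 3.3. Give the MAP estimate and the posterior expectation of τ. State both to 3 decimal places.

MAP = 7.200; posterior mean = 10.330

The Pareto density is strictly decreasing on [x_m, ∞), so the mode is x_m = 7.200.
Mean = α·x_m/(α−1) = 3.3·7.2/2.3 = 10.330.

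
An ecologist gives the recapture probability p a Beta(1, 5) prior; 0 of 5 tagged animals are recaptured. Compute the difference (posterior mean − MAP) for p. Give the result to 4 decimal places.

0.0909

Posterior: Beta(1+0, 5+5) = Beta(1, 10).
Since α = 1 ≤ 1 and β > 1, the Beta density is monotone decreasing on [0,1]; the mode is at 0.
Mean = 1/(1+10) = 0.0909.
Difference = 0.0909 − 0.0000 = 0.0909.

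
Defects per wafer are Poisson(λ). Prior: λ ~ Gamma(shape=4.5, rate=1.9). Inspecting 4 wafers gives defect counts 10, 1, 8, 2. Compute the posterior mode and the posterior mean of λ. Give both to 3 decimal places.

MAP: 4.153. Posterior mean: 4.322.

Σ counts = 21. Posterior: Gamma(shape = 4.5+21 = 25.5, rate = 1.9+4 = 5.9).
Mode = (α−1)/β = 24.5/5.9 = 4.153.
Mean = α/β = 25.5/5.9 = 4.322.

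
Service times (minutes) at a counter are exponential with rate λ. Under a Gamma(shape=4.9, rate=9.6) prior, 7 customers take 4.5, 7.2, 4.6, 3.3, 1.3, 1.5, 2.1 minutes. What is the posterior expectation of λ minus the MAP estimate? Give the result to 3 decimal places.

Σ times = 24.5. Posterior: Gamma(shape = 4.9+7 = 11.9, rate = 9.6+24.5 = 34.1).
Mode = (α−1)/β = 10.9/34.1 = 0.320.
Mean = α/β = 11.9/34.1 = 0.349.
Difference = 0.349 − 0.320 = 0.029.

0.029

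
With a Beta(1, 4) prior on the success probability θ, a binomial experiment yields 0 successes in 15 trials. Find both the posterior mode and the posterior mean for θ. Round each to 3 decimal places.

MAP = 0.000; posterior mean = 0.050

Posterior: Beta(1+0, 4+15) = Beta(1, 19).
Since α = 1 ≤ 1 and β > 1, the Beta density is monotone decreasing on [0,1]; the mode is at 0.
Mean = 1/(1+19) = 0.050.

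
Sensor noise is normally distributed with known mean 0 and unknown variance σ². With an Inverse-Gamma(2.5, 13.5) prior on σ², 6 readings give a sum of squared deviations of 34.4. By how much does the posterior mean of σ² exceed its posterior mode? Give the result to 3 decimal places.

2.099

Posterior: Inverse-Gamma(shape = 2.5+6/2 = 5.5, scale = 13.5+34.4/2 = 30.7).
Mode = β/(α+1) = 30.7/6.5 = 4.723.
Mean = β/(α−1) = 30.7/4.5 = 6.822.
Difference = 6.822 − 4.723 = 2.099.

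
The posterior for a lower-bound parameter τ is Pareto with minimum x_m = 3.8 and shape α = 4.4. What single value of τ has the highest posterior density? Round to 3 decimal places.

3.800

The Pareto density is strictly decreasing on [x_m, ∞), so the mode is x_m = 3.800.
Mean = α·x_m/(α−1) = 4.4·3.8/3.4 = 4.918.
This is the posterior mode — the MAP estimate.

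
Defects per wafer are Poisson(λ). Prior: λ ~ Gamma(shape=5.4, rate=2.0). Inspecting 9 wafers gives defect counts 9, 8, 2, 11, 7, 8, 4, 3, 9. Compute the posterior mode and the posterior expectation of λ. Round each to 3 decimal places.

λ_MAP = 5.945, E[λ|data] = 6.036

Σ counts = 61. Posterior: Gamma(shape = 5.4+61 = 66.4, rate = 2.0+9 = 11.0).
Mode = (α−1)/β = 65.4/11.0 = 5.945.
Mean = α/β = 66.4/11.0 = 6.036.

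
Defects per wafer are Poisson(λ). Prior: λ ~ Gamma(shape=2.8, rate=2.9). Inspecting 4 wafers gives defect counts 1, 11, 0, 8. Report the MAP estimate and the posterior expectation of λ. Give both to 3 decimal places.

Σ counts = 20. Posterior: Gamma(shape = 2.8+20 = 22.8, rate = 2.9+4 = 6.9).
Mode = (α−1)/β = 21.8/6.9 = 3.159.
Mean = α/β = 22.8/6.9 = 3.304.
Right-skewed posterior ⇒ mode < mean.

MAP = 3.159, posterior mean = 3.304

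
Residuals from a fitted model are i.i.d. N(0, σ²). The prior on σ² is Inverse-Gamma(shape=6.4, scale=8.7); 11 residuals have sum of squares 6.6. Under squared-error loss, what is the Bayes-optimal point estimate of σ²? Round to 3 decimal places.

1.101

Posterior: Inverse-Gamma(shape = 6.4+11/2 = 11.9, scale = 8.7+6.6/2 = 12.0).
Mode = β/(α+1) = 12.0/12.9 = 0.930.
Mean = β/(α−1) = 12.0/10.9 = 1.101.
Squared-error loss ⇒ the optimal estimator is the posterior mean.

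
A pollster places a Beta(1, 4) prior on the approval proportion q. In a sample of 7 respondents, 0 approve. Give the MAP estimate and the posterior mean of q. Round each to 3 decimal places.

Posterior: Beta(1+0, 4+7) = Beta(1, 11).
Since α = 1 ≤ 1 and β > 1, the Beta density is monotone decreasing on [0,1]; the mode is at 0.
Mean = 1/(1+11) = 0.083.

MAP: 0.000. Posterior mean: 0.083.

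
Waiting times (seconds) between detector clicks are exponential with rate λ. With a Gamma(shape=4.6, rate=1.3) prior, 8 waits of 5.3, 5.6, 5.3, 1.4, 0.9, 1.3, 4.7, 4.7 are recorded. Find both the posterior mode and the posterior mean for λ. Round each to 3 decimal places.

λ_MAP = 0.380, E[λ|data] = 0.413

Σ times = 29.2. Posterior: Gamma(shape = 4.6+8 = 12.6, rate = 1.3+29.2 = 30.5).
Mode = (α−1)/β = 11.6/30.5 = 0.380.
Mean = α/β = 12.6/30.5 = 0.413.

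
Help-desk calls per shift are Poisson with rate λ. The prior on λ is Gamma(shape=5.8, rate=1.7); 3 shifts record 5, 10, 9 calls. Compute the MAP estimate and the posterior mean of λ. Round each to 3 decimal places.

MAP = 6.128; posterior mean = 6.340

Σ counts = 24. Posterior: Gamma(shape = 5.8+24 = 29.8, rate = 1.7+3 = 4.7).
Mode = (α−1)/β = 28.8/4.7 = 6.128.
Mean = α/β = 29.8/4.7 = 6.340.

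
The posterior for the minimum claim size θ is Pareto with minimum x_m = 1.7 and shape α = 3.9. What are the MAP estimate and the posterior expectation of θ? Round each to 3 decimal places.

The Pareto density is strictly decreasing on [x_m, ∞), so the mode is x_m = 1.700.
Mean = α·x_m/(α−1) = 3.9·1.7/2.9 = 2.286.
The mean is pulled above the mode by the posterior's right skew.

MAP: 1.700. Posterior mean: 2.286.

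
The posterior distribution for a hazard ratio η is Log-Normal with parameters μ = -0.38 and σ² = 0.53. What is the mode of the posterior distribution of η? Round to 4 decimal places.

Mode = exp(μ − σ²) = exp(-0.91) = 0.4025.
Mean = exp(μ + σ²/2) = exp(-0.115) = 0.8914.
This is the posterior mode — the MAP estimate.

0.4025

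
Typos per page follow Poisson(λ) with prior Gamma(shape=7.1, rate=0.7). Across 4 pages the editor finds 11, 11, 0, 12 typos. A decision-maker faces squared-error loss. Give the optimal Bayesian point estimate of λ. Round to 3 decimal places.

Σ counts = 34. Posterior: Gamma(shape = 7.1+34 = 41.1, rate = 0.7+4 = 4.7).
Mode = (α−1)/β = 40.1/4.7 = 8.532.
Mean = α/β = 41.1/4.7 = 8.745.
Squared-error loss ⇒ the optimal estimator is the posterior mean.

8.745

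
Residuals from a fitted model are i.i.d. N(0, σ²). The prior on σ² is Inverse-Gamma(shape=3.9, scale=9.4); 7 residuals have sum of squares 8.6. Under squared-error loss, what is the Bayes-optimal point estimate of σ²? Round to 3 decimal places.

2.141

Posterior: Inverse-Gamma(shape = 3.9+7/2 = 7.4, scale = 9.4+8.6/2 = 13.7).
Mode = β/(α+1) = 13.7/8.4 = 1.631.
Mean = β/(α−1) = 13.7/6.4 = 2.141.
Squared-error loss ⇒ the optimal estimator is the posterior mean.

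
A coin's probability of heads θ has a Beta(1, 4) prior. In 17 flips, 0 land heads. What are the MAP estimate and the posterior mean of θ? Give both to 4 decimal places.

Posterior: Beta(1+0, 4+17) = Beta(1, 21).
Since α = 1 ≤ 1 and β > 1, the Beta density is monotone decreasing on [0,1]; the mode is at 0.
Mean = 1/(1+21) = 0.0455.

MAP = 0.0000; posterior mean = 0.0455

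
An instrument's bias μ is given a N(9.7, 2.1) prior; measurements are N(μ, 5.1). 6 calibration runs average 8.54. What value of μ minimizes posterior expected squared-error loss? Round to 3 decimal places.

8.874

Posterior for μ is Normal. Precision-weighted mean: (1/2.1·9.7 + 6/5.1·8.54) / (1/2.1 + 6/5.1) = 8.874.
A Normal posterior is symmetric, so mode = mean.
Squared-error loss ⇒ the optimal estimator is the posterior mean.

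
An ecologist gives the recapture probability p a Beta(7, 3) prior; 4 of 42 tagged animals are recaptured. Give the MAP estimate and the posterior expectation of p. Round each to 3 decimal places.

MAP: 0.200. Posterior mean: 0.212.

Posterior: Beta(7+4, 3+38) = Beta(11, 41).
Mode = (11−1)/(11+41−2) = 10/50 = 0.200.
Mean = 11/(11+41) = 11/52 = 0.212.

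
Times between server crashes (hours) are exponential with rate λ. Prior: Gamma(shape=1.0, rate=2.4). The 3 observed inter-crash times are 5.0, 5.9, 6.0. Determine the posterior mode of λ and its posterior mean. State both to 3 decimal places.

Σ times = 16.9. Posterior: Gamma(shape = 1.0+3 = 4.0, rate = 2.4+16.9 = 19.3).
Mode = (α−1)/β = 3.0/19.3 = 0.155.
Mean = α/β = 4.0/19.3 = 0.207.

MAP: 0.155. Posterior mean: 0.207.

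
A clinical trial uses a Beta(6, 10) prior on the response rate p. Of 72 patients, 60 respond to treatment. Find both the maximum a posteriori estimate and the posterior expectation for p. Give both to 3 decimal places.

Posterior: Beta(6+60, 10+12) = Beta(66, 22).
Mode = (66−1)/(66+22−2) = 65/86 = 0.756.
Mean = 66/(66+22) = 66/88 = 0.750.
The mean is pulled below the mode by the posterior's left skew.

MAP = 0.756; posterior mean = 0.750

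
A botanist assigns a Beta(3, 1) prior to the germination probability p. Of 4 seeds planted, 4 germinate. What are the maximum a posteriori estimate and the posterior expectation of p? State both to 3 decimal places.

Posterior: Beta(3+4, 1+0) = Beta(7, 1).
Since β = 1 ≤ 1 and α > 1, the Beta density is monotone increasing on [0,1]; the mode is at 1.
Mean = 7/(7+1) = 0.875.
The mean is pulled below the mode by the posterior's left skew.

MAP = 1.000, posterior mean = 0.875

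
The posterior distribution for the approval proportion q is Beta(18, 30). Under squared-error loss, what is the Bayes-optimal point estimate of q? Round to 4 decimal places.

0.3750

Mode = (18−1)/(18+30−2) = 17/46 = 0.3696.
Mean = 18/(18+30) = 18/48 = 0.3750.
Squared-error loss ⇒ the optimal estimator is the posterior mean.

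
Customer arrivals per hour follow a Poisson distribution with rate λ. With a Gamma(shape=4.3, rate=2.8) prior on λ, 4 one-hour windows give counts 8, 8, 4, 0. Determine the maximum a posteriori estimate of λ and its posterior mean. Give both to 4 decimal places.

MAP: 3.4265. Posterior mean: 3.5735.

Σ counts = 20. Posterior: Gamma(shape = 4.3+20 = 24.3, rate = 2.8+4 = 6.8).
Mode = (α−1)/β = 23.3/6.8 = 3.4265.
Mean = α/β = 24.3/6.8 = 3.5735.
Mean > mode: the posterior has a right tail.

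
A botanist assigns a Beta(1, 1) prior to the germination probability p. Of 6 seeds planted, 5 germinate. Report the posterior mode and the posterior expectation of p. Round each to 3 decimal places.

posterior mode = 0.833, posterior expectation = 0.750

Posterior: Beta(1+5, 1+1) = Beta(6, 2).
Mode = (6−1)/(6+2−2) = 5/6 = 0.833.
With a flat prior the MAP equals the MLE, 5/6.
Mean = 6/(6+2) = 6/8 = 0.750.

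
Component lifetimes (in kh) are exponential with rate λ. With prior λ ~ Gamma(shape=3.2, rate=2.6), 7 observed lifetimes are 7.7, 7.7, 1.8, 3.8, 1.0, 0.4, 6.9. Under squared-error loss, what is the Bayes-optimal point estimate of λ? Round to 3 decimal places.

0.320

Σ times = 29.3. Posterior: Gamma(shape = 3.2+7 = 10.2, rate = 2.6+29.3 = 31.9).
Mode = (α−1)/β = 9.2/31.9 = 0.288.
Mean = α/β = 10.2/31.9 = 0.320.
Squared-error loss ⇒ the optimal estimator is the posterior mean.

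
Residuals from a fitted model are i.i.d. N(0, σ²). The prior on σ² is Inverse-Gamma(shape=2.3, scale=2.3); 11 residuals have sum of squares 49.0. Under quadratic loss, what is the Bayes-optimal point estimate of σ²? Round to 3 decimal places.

3.941

Posterior: Inverse-Gamma(shape = 2.3+11/2 = 7.8, scale = 2.3+49.0/2 = 26.8).
Mode = β/(α+1) = 26.8/8.8 = 3.045.
Mean = β/(α−1) = 26.8/6.8 = 3.941.
Quadratic loss ⇒ the optimal estimator is the posterior mean.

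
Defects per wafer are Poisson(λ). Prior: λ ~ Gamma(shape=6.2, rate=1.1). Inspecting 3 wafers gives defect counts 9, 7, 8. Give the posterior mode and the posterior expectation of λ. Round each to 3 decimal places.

Σ counts = 24. Posterior: Gamma(shape = 6.2+24 = 30.2, rate = 1.1+3 = 4.1).
Mode = (α−1)/β = 29.2/4.1 = 7.122.
Mean = α/β = 30.2/4.1 = 7.366.

MAP: 7.122. Posterior mean: 7.366.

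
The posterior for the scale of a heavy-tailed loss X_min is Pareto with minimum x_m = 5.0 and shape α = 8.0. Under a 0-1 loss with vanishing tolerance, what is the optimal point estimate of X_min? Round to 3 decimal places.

The Pareto density is strictly decreasing on [x_m, ∞), so the mode is x_m = 5.000.
Mean = α·x_m/(α−1) = 8.0·5.0/7.0 = 5.714.
This is the posterior mode — the MAP estimate.

5.000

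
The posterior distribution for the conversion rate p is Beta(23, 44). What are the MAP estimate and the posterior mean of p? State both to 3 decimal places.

MAP estimate = 0.338, posterior mean = 0.343

Mode = (23−1)/(23+44−2) = 22/65 = 0.338.
Mean = 23/(23+44) = 23/67 = 0.343.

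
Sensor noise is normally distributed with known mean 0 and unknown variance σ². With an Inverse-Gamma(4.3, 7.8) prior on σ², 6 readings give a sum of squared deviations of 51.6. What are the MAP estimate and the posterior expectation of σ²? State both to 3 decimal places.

MAP estimate = 4.048, posterior expectation = 5.333

Posterior: Inverse-Gamma(shape = 4.3+6/2 = 7.3, scale = 7.8+51.6/2 = 33.6).
Mode = β/(α+1) = 33.6/8.3 = 4.048.
Mean = β/(α−1) = 33.6/6.3 = 5.333.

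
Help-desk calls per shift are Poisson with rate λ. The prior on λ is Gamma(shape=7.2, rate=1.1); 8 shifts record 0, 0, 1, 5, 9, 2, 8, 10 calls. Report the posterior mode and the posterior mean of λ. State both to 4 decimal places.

MAP = 4.5275; posterior mean = 4.6374

Σ counts = 35. Posterior: Gamma(shape = 7.2+35 = 42.2, rate = 1.1+8 = 9.1).
Mode = (α−1)/β = 41.2/9.1 = 4.5275.
Mean = α/β = 42.2/9.1 = 4.6374.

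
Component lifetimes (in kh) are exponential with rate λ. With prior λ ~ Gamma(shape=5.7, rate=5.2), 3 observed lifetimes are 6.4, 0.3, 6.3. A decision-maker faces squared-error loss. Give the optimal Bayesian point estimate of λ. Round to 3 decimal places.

Σ times = 13.0. Posterior: Gamma(shape = 5.7+3 = 8.7, rate = 5.2+13.0 = 18.2).
Mode = (α−1)/β = 7.7/18.2 = 0.423.
Mean = α/β = 8.7/18.2 = 0.478.
Squared-error loss ⇒ the optimal estimator is the posterior mean.

0.478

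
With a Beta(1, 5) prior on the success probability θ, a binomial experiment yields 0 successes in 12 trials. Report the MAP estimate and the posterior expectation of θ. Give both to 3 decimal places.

Posterior: Beta(1+0, 5+12) = Beta(1, 17).
Since α = 1 ≤ 1 and β > 1, the Beta density is monotone decreasing on [0,1]; the mode is at 0.
Mean = 1/(1+17) = 0.056.
Mean > mode: the posterior has a right tail.

MAP = 0.000, posterior mean = 0.056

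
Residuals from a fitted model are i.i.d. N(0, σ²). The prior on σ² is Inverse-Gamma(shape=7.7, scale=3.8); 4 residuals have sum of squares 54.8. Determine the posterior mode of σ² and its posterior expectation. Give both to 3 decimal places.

σ²_MAP = 2.916, E[σ²|data] = 3.586

Posterior: Inverse-Gamma(shape = 7.7+4/2 = 9.7, scale = 3.8+54.8/2 = 31.2).
Mode = β/(α+1) = 31.2/10.7 = 2.916.
Mean = β/(α−1) = 31.2/8.7 = 3.586.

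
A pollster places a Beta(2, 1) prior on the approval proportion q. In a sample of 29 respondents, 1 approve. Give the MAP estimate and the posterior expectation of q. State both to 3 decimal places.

Posterior: Beta(2+1, 1+28) = Beta(3, 29).
Mode = (3−1)/(3+29−2) = 2/30 = 0.067.
Mean = 3/(3+29) = 3/32 = 0.094.

MAP: 0.067. Posterior mean: 0.094.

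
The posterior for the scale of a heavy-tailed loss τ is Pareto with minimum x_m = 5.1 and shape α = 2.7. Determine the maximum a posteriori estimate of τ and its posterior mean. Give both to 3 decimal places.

MAP = 5.100; posterior mean = 8.100

The Pareto density is strictly decreasing on [x_m, ∞), so the mode is x_m = 5.100.
Mean = α·x_m/(α−1) = 2.7·5.1/1.7 = 8.100.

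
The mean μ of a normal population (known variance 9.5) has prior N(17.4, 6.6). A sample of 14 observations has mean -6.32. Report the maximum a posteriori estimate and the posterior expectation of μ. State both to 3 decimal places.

MAP = -4.109, posterior mean = -4.109

Posterior for μ is Normal. Precision-weighted mean: (1/6.6·17.4 + 14/9.5·-6.32) / (1/6.6 + 14/9.5) = -4.109.
A Normal posterior is symmetric, so mode = mean.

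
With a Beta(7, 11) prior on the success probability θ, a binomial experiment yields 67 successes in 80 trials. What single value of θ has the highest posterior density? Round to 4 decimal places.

Posterior: Beta(7+67, 11+13) = Beta(74, 24).
Mode = (74−1)/(74+24−2) = 73/96 = 0.7604.
Mean = 74/(74+24) = 74/98 = 0.7551.
This is the posterior mode — the MAP estimate.

0.7604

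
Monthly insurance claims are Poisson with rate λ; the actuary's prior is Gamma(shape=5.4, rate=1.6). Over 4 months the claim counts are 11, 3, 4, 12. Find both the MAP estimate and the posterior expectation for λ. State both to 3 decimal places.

λ_MAP = 6.143, E[λ|data] = 6.321

Σ counts = 30. Posterior: Gamma(shape = 5.4+30 = 35.4, rate = 1.6+4 = 5.6).
Mode = (α−1)/β = 34.4/5.6 = 6.143.
Mean = α/β = 35.4/5.6 = 6.321.
Right-skewed posterior ⇒ mode < mean.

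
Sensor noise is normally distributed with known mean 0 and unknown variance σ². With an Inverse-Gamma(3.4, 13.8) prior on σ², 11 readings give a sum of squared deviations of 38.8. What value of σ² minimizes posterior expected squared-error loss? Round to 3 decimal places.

Posterior: Inverse-Gamma(shape = 3.4+11/2 = 8.9, scale = 13.8+38.8/2 = 33.2).
Mode = β/(α+1) = 33.2/9.9 = 3.354.
Mean = β/(α−1) = 33.2/7.9 = 4.203.
Squared-error loss ⇒ the optimal estimator is the posterior mean.

4.203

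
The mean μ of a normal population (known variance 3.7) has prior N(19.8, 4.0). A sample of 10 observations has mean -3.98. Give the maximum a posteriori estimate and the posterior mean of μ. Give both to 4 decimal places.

Posterior for μ is Normal. Precision-weighted mean: (1/4.0·19.8 + 10/3.7·-3.98) / (1/4.0 + 10/3.7) = -1.9666.
A Normal posterior is symmetric, so mode = mean.

maximum a posteriori estimate = -1.9666, posterior mean = -1.9666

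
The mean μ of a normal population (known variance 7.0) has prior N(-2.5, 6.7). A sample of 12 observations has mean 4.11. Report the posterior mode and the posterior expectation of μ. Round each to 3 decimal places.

posterior mode = 3.581, posterior expectation = 3.581

Posterior for μ is Normal. Precision-weighted mean: (1/6.7·-2.5 + 12/7.0·4.11) / (1/6.7 + 12/7.0) = 3.581.
A Normal posterior is symmetric, so mode = mean.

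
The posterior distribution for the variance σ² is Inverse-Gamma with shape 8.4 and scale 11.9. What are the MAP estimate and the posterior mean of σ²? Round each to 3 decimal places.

Mode = β/(α+1) = 11.9/9.4 = 1.266.
Mean = β/(α−1) = 11.9/7.4 = 1.608.

MAP: 1.266. Posterior mean: 1.608.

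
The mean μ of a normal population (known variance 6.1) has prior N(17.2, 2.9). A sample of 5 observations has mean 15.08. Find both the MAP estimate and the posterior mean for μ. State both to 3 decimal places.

MAP: 15.708. Posterior mean: 15.708.

Posterior for μ is Normal. Precision-weighted mean: (1/2.9·17.2 + 5/6.1·15.08) / (1/2.9 + 5/6.1) = 15.708.
A Normal posterior is symmetric, so mode = mean.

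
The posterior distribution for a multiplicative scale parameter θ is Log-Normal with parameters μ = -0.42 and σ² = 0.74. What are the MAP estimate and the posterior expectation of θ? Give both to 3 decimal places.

Mode = exp(μ − σ²) = exp(-1.16) = 0.313.
Mean = exp(μ + σ²/2) = exp(-0.050) = 0.951.

MAP = 0.313, posterior mean = 0.951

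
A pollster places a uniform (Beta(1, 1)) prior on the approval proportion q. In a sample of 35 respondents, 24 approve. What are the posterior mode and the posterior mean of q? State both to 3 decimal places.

MAP = 0.686, posterior mean = 0.676

Posterior: Beta(1+24, 1+11) = Beta(25, 12).
Mode = (25−1)/(25+12−2) = 24/35 = 0.686.
With a flat prior the MAP equals the MLE, 24/35.
Mean = 25/(25+12) = 25/37 = 0.676.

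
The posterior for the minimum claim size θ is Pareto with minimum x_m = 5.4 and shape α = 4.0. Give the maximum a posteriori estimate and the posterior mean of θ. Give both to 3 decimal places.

MAP: 5.400. Posterior mean: 7.200.

The Pareto density is strictly decreasing on [x_m, ∞), so the mode is x_m = 5.400.
Mean = α·x_m/(α−1) = 4.0·5.4/3.0 = 7.200.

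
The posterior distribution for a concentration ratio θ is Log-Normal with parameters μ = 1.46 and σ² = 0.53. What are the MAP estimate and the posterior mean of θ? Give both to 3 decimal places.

Mode = exp(μ − σ²) = exp(0.93) = 2.535.
Mean = exp(μ + σ²/2) = exp(1.725) = 5.613.

θ_MAP = 2.535, E[θ|data] = 5.613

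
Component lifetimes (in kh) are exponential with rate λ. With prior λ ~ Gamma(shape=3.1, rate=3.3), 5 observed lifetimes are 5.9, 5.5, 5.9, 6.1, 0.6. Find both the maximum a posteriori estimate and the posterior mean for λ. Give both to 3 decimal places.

λ_MAP = 0.260, E[λ|data] = 0.297

Σ times = 24.0. Posterior: Gamma(shape = 3.1+5 = 8.1, rate = 3.3+24.0 = 27.3).
Mode = (α−1)/β = 7.1/27.3 = 0.260.
Mean = α/β = 8.1/27.3 = 0.297.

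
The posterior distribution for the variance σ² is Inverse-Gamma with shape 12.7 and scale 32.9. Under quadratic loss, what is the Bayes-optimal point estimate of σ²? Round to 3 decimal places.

Mode = β/(α+1) = 32.9/13.7 = 2.401.
Mean = β/(α−1) = 32.9/11.7 = 2.812.
Quadratic loss ⇒ the optimal estimator is the posterior mean.

2.812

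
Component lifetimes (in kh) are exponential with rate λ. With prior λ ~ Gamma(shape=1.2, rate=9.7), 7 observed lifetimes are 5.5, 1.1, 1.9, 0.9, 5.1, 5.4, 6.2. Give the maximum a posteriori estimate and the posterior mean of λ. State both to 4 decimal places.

maximum a posteriori estimate = 0.2011, posterior mean = 0.2291

Σ times = 26.1. Posterior: Gamma(shape = 1.2+7 = 8.2, rate = 9.7+26.1 = 35.8).
Mode = (α−1)/β = 7.2/35.8 = 0.2011.
Mean = α/β = 8.2/35.8 = 0.2291.
The posterior is right-skewed, so the mean exceeds the mode.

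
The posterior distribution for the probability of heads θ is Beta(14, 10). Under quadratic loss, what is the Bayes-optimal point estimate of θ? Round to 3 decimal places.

0.583

Mode = (14−1)/(14+10−2) = 13/22 = 0.591.
Mean = 14/(14+10) = 14/24 = 0.583.
Quadratic loss ⇒ the optimal estimator is the posterior mean.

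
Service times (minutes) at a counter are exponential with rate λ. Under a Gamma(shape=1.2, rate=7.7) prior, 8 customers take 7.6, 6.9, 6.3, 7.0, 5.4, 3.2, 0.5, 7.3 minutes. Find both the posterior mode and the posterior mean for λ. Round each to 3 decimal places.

Σ times = 44.2. Posterior: Gamma(shape = 1.2+8 = 9.2, rate = 7.7+44.2 = 51.9).
Mode = (α−1)/β = 8.2/51.9 = 0.158.
Mean = α/β = 9.2/51.9 = 0.177.
The mean is pulled above the mode by the posterior's right skew.

posterior mode = 0.158, posterior mean = 0.177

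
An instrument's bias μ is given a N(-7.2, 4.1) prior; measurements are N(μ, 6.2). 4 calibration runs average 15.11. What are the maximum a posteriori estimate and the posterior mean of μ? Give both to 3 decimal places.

Posterior for μ is Normal. Precision-weighted mean: (1/4.1·-7.2 + 4/6.2·15.11) / (1/4.1 + 4/6.2) = 8.990.
A Normal posterior is symmetric, so mode = mean.

MAP: 8.990. Posterior mean: 8.990.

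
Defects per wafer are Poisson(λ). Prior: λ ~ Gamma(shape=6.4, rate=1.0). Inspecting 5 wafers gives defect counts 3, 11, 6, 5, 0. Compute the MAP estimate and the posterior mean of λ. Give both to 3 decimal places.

MAP estimate = 5.067, posterior mean = 5.233

Σ counts = 25. Posterior: Gamma(shape = 6.4+25 = 31.4, rate = 1.0+5 = 6.0).
Mode = (α−1)/β = 30.4/6.0 = 5.067.
Mean = α/β = 31.4/6.0 = 5.233.
Mean > mode: the posterior has a right tail.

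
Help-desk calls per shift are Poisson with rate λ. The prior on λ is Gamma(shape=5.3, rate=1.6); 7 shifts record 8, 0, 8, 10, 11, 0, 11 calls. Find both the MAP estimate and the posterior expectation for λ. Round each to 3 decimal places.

MAP: 6.081. Posterior mean: 6.198.

Σ counts = 48. Posterior: Gamma(shape = 5.3+48 = 53.3, rate = 1.6+7 = 8.6).
Mode = (α−1)/β = 52.3/8.6 = 6.081.
Mean = α/β = 53.3/8.6 = 6.198.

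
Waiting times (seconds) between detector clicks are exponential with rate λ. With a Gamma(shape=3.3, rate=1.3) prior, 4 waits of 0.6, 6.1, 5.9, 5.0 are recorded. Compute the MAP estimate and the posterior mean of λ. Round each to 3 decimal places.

Σ times = 17.6. Posterior: Gamma(shape = 3.3+4 = 7.3, rate = 1.3+17.6 = 18.9).
Mode = (α−1)/β = 6.3/18.9 = 0.333.
Mean = α/β = 7.3/18.9 = 0.386.

MAP = 0.333, posterior mean = 0.386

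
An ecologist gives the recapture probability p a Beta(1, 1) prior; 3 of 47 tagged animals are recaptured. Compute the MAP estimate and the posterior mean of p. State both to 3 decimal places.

Posterior: Beta(1+3, 1+44) = Beta(4, 45).
Mode = (4−1)/(4+45−2) = 3/47 = 0.064.
Mean = 4/(4+45) = 4/49 = 0.082.

MAP: 0.064. Posterior mean: 0.082.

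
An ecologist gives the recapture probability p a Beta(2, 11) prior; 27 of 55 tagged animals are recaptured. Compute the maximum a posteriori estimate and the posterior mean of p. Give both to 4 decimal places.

Posterior: Beta(2+27, 11+28) = Beta(29, 39).
Mode = (29−1)/(29+39−2) = 28/66 = 0.4242.
Mean = 29/(29+39) = 29/68 = 0.4265.

MAP = 0.4242; posterior mean = 0.4265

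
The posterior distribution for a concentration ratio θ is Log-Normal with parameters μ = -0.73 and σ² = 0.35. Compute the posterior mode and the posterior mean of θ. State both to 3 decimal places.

Mode = exp(μ − σ²) = exp(-1.08) = 0.340.
Mean = exp(μ + σ²/2) = exp(-0.555) = 0.574.

posterior mode = 0.340, posterior mean = 0.574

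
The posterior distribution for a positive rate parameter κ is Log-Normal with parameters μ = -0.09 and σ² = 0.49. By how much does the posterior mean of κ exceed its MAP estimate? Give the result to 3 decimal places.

Mode = exp(μ − σ²) = exp(-0.58) = 0.560.
Mean = exp(μ + σ²/2) = exp(0.155) = 1.168.
Difference = 1.168 − 0.560 = 0.608.

0.608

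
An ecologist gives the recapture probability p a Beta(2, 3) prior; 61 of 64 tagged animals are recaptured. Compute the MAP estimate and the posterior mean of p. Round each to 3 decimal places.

MAP = 0.925, posterior mean = 0.913

Posterior: Beta(2+61, 3+3) = Beta(63, 6).
Mode = (63−1)/(63+6−2) = 62/67 = 0.925.
Mean = 63/(63+6) = 63/69 = 0.913.
The mean is pulled below the mode by the posterior's left skew.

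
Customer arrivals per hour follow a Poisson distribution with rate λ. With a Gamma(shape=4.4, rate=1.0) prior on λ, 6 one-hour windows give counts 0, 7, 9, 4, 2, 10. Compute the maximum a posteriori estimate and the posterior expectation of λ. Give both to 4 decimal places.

Σ counts = 32. Posterior: Gamma(shape = 4.4+32 = 36.4, rate = 1.0+6 = 7.0).
Mode = (α−1)/β = 35.4/7.0 = 5.0571.
Mean = α/β = 36.4/7.0 = 5.2000.
The mean is pulled above the mode by the posterior's right skew.

MAP: 5.0571. Posterior mean: 5.2000.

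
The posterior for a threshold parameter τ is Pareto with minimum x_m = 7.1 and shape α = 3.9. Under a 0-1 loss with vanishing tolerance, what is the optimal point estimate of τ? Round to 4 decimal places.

The Pareto density is strictly decreasing on [x_m, ∞), so the mode is x_m = 7.1000.
Mean = α·x_m/(α−1) = 3.9·7.1/2.9 = 9.5483.
This is the posterior mode — the MAP estimate.

7.1000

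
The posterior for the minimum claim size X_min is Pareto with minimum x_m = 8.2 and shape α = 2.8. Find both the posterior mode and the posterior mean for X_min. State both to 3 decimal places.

MAP = 8.200, posterior mean = 12.756

The Pareto density is strictly decreasing on [x_m, ∞), so the mode is x_m = 8.200.
Mean = α·x_m/(α−1) = 2.8·8.2/1.8 = 12.756.
The posterior is right-skewed, so the mean exceeds the mode.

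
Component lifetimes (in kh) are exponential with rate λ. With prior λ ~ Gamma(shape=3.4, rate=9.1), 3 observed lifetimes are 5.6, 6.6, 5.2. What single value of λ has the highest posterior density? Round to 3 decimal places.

Σ times = 17.4. Posterior: Gamma(shape = 3.4+3 = 6.4, rate = 9.1+17.4 = 26.5).
Mode = (α−1)/β = 5.4/26.5 = 0.204.
Mean = α/β = 6.4/26.5 = 0.242.
This is the posterior mode — the MAP estimate.

0.204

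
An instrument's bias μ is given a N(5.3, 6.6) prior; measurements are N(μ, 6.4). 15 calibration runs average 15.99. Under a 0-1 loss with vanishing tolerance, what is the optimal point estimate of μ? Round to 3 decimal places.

15.341

Posterior for μ is Normal. Precision-weighted mean: (1/6.6·5.3 + 15/6.4·15.99) / (1/6.6 + 15/6.4) = 15.341.
A Normal posterior is symmetric, so mode = mean.
This is the posterior mode — the MAP estimate.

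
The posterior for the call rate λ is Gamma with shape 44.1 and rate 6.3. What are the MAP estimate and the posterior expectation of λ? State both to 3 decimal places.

MAP = 6.841; posterior mean = 7.000

Mode = (α−1)/β = 43.1/6.3 = 6.841.
Mean = α/β = 44.1/6.3 = 7.000.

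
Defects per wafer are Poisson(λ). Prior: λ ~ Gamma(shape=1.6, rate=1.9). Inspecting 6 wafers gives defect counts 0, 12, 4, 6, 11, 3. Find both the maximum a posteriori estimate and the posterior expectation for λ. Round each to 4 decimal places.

Σ counts = 36. Posterior: Gamma(shape = 1.6+36 = 37.6, rate = 1.9+6 = 7.9).
Mode = (α−1)/β = 36.6/7.9 = 4.6329.
Mean = α/β = 37.6/7.9 = 4.7595.

λ_MAP = 4.6329, E[λ|data] = 4.7595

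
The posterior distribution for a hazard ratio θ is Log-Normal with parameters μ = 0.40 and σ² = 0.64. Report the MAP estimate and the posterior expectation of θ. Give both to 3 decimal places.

Mode = exp(μ − σ²) = exp(-0.24) = 0.787.
Mean = exp(μ + σ²/2) = exp(0.720) = 2.054.

MAP estimate = 0.787, posterior expectation = 2.054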